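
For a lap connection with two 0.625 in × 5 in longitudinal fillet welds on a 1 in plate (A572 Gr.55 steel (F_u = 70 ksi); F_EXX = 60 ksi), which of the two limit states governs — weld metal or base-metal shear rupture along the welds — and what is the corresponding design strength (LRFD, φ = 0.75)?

φR_n ≈ 119 kips (weld metal governs)

t_e = 0.707 × 0.625 = 0.4419 in; L = 10 in.
Weld metal: φR_n = 0.75 × 0.6 × 60 × 0.4419 × 10 = 119.3 kips.
Base metal (shear rupture): φR_n = 0.75 × 0.6 × 70 × 1 × 10 = 315 kips.
Governing: weld metal.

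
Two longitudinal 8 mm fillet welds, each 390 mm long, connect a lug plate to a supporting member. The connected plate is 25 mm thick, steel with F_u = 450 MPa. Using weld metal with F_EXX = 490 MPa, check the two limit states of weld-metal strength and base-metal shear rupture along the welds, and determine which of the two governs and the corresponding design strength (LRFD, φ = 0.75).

t_e = 0.707 × 8 = 5.656 mm; L = 780 mm.
Weld metal: φR_n = 0.75 × 0.6 × 490 × 5.656 × 780 × 10⁻³ = 972.8 kN.
Base metal (shear rupture): φR_n = 0.75 × 0.6 × 450 × 25 × 780 × 10⁻³ = 3949 kN.
Governing: weld metal.

φR_n ≈ 973 kN (weld metal governs)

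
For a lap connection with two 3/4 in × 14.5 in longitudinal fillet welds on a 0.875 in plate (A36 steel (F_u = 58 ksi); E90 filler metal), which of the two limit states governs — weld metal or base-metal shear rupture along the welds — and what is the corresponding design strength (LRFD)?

E90XX → F_EXX = 90 ksi.
t_e = 0.707 × 0.75 = 0.5302 in; L = 29 in.
Weld metal: φR_n = 0.75 × 0.6 × 90 × 0.5302 × 29 = 622.8 kip.
Base metal (shear rupture): φR_n = 0.75 × 0.6 × 58 × 0.875 × 29 = 662.3 kip.
Governing: weld metal.

φR_n ≈ 623 kip (weld metal governs)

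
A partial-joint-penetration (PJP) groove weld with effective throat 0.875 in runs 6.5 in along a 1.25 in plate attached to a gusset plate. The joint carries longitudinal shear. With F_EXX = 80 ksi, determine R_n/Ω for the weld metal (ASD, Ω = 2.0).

Effective throat (given) t_e = 0.875 in.
A_we = 0.875 × 6.5 = 5.688 in².
F_nw = 0.6 F_EXX = 48 ksi.
R_n/Ω = (48 × 5.688) / 2.0 = 136.5 kips.

R_n/Ω ≈ 136 kips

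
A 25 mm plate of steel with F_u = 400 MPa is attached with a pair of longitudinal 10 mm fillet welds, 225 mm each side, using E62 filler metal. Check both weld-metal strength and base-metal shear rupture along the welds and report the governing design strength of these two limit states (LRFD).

φR_n ≈ 888 kN (weld metal governs)

E62XX → F_EXX = 620 MPa.
t_e = 0.707 × 10 = 7.07 mm; L = 450 mm.
Weld metal: φR_n = 0.75 × 0.6 × 620 × 7.07 × 450 × 10⁻³ = 887.6 kN.
Base metal (shear rupture): φR_n = 0.75 × 0.6 × 400 × 25 × 450 × 10⁻³ = 2025 kN.
Governing: weld metal.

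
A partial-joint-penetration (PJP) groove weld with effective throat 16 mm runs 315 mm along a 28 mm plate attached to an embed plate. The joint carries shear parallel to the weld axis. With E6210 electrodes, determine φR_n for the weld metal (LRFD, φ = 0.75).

E62XX → F_EXX = 620 MPa.
Effective throat (given) t_e = 16 mm.
A_we = 16 × 315 = 5040 mm².
F_nw = 0.6 F_EXX = 372 MPa.
φR_n = 0.75 × 372 × 5040 × 10⁻³ = 1406 kN.

φR_n ≈ 1410 kN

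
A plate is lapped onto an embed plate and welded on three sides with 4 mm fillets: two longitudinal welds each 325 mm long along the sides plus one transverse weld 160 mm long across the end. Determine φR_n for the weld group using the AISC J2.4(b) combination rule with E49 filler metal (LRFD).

E49XX → F_EXX = 490 MPa.
t_e = 0.707 × 4 = 2.828 mm.
R_nwl = 0.6 × 490 × 2.828 × 650 × 10⁻³ = 540.4 kN (longitudinal, 2 welds).
R_nwt = 0.6 × 490 × 2.828 × 160 × 10⁻³ = 133 kN (transverse, base value).
(i) R_nwl + R_nwt = 673.5 kN; (ii) 0.85 R_nwl + 1.5 R_nwt = 658.9 kN.
R_n = max = 673.5 kN [governs: (i)]; φR_n = 505.1 kN.

φR_n ≈ 505 kN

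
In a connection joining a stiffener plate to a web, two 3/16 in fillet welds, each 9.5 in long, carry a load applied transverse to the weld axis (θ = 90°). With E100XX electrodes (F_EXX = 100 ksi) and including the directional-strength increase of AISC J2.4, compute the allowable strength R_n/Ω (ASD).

R_n/Ω ≈ 113 kips

t_e = 0.707 × 0.1875 = 0.1326 in; A_we = 0.1326 × 19 = 2.519 in².
Directional factor: 1.0 + 0.5 sin^1.5(90°) = 1.5.
F_nw = 0.6 × 100 × 1.5 = 90 ksi.
R_n/Ω = (90 × 2.519) / 2.0 = 113.3 kips.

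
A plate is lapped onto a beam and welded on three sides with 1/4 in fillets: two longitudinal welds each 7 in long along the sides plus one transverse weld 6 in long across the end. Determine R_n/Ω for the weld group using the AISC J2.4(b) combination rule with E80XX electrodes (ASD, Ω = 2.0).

R_n/Ω ≈ 88.7 kip

E80XX → F_EXX = 80 ksi.
t_e = 0.707 × 0.25 = 0.1767 in.
R_nwl = 0.6 × 80 × 0.1767 × 14 = 118.8 kip (longitudinal, 2 welds).
R_nwt = 0.6 × 80 × 0.1767 × 6 = 50.9 kip (transverse, base value).
(i) R_nwl + R_nwt = 169.7 kip; (ii) 0.85 R_nwl + 1.5 R_nwt = 177.3 kip.
R_n = max = 177.3 kip [governs: (ii)]; R_n/Ω = 88.66 kip.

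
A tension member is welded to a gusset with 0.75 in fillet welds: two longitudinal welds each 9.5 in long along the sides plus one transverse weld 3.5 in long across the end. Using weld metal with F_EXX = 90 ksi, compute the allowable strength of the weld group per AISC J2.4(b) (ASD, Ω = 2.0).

R_n/Ω ≈ 322 kips

t_e = 0.707 × 0.75 = 0.5302 in.
R_nwl = 0.6 × 90 × 0.5302 × 19 = 544 kips (longitudinal, 2 welds).
R_nwt = 0.6 × 90 × 0.5302 × 3.5 = 100.2 kips (transverse, base value).
(i) R_nwl + R_nwt = 644.3 kips; (ii) 0.85 R_nwl + 1.5 R_nwt = 612.8 kips.
R_n = max = 644.3 kips [governs: (i)]; R_n/Ω = 322.1 kips.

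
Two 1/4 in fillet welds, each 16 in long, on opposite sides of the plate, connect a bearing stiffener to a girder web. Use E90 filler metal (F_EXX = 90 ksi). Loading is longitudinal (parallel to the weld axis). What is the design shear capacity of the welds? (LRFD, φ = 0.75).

Effective throat t_e = 0.707 × 0.25 = 0.1767 in.
Total length L = 32 in; A_we = 0.1767 × 32 = 5.656 in².
F_nw = 0.6 F_EXX = 0.6 × 90 = 54 ksi.
φR_n = 0.75 × 54 × 5.656 = 229.1 kips.

φR_n ≈ 229 kips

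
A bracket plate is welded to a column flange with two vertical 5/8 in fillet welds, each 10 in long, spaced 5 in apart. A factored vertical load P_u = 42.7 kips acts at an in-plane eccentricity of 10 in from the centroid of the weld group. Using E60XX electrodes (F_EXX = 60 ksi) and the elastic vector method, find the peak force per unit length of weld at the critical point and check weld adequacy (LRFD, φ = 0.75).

Total weld length L_w = 20 in. Treat welds as unit-width lines.
Polar moment about centroid: J = 2[d³/12 + d(b/2)²] = 2[10³/12 + 10×2.5²] = 291.7 in³.
Direct shear f_v = P/L_w = 42.7 / 20 = 2.135 kip/in (vertical).
Torsion M = P·e = 42.7 × 10 = 427 kip·in.
Critical point at (x, y) = (2.5, 5) from centroid. f_tx = M·y/J = 7.32 kip/in; f_ty = M·x/J = 3.66 kip/in.
Resultant f_max = √[f_tx² + (f_v + f_ty)²] = √[7.32² + (2.135 + 3.66)²] = 9.336 kip/in.
Capacity per unit length: φr_n = 0.75 × 0.6 × 60 × (0.707 × 0.625) = 11.93 kip/in.
9.336 ≤ 11.93 → adequate.

f_max ≈ 9.34 kip/in; adequate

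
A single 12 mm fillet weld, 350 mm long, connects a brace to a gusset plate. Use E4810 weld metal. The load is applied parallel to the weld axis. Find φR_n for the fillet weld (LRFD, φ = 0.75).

E48XX → F_EXX = 480 MPa.
Effective throat t_e = 0.707 × 12 = 8.484 mm.
Total length L = 350 mm; A_we = 8.484 × 350 = 2969 mm².
F_nw = 0.6 F_EXX = 0.6 × 480 = 288 MPa.
φR_n = 0.75 × 288 × 2969 × 10⁻³ = 641.4 kN.

φR_n ≈ 641 kN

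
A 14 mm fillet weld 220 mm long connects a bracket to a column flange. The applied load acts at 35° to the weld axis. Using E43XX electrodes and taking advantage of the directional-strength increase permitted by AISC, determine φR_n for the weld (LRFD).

E43XX → F_EXX = 430 MPa.
t_e = 0.707 × 14 = 9.898 mm; A_we = 9.898 × 220 = 2178 mm².
Directional factor: 1.0 + 0.5 sin^1.5(35°) = 1.217.
F_nw = 0.6 × 430 × 1.217 = 314 MPa.
φR_n = 0.75 × 314 × 2178 × 10⁻³ = 512.9 kN.

φR_n ≈ 513 kN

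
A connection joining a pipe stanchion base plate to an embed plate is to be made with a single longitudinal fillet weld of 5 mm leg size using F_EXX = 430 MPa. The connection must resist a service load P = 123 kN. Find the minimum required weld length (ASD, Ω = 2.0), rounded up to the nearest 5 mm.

L = 270 mm

Throat t_e = 0.707 × 5 = 3.535 mm.
r_n/Ω = (0.6 × 430 × 3.535) / 2.0 = 456 N/mm = 0.456 kN/mm.
L_req = P / (r_n/Ω) = 123 / 0.456 = 269.7 mm total.
Round up → use L = 270 mm.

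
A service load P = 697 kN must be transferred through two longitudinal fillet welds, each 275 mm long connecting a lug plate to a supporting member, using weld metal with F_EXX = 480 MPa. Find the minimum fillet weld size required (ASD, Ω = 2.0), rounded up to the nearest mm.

w = 13 mm

Total weld length L = 550 mm.
Required throat t_e = P × Ω / (0.6 F_EXX × L) = 697 × 2.0 / (0.6 × 480 × 550 × 10⁻³) = 8.801 mm.
Required leg w = t_e / 0.707 = 12.45 mm → use 13 mm.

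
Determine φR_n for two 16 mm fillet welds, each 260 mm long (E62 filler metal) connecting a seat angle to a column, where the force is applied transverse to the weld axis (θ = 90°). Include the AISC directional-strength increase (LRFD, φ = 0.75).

E62XX → F_EXX = 620 MPa.
t_e = 0.707 × 16 = 11.31 mm; A_we = 11.31 × 520 = 5882 mm².
Directional factor: 1.0 + 0.5 sin^1.5(90°) = 1.5.
F_nw = 0.6 × 620 × 1.5 = 558 MPa.
φR_n = 0.75 × 558 × 5882 × 10⁻³ = 2462 kN.

φR_n ≈ 2460 kN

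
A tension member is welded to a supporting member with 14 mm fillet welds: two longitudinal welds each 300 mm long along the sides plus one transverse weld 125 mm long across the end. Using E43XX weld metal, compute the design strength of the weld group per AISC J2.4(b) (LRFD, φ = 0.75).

φR_n ≈ 1390 kN

E43XX → F_EXX = 430 MPa.
t_e = 0.707 × 14 = 9.898 mm.
R_nwl = 0.6 × 430 × 9.898 × 600 × 10⁻³ = 1532 kN (longitudinal, 2 welds).
R_nwt = 0.6 × 430 × 9.898 × 125 × 10⁻³ = 319.2 kN (transverse, base value).
(i) R_nwl + R_nwt = 1851 kN; (ii) 0.85 R_nwl + 1.5 R_nwt = 1781 kN.
R_n = max = 1851 kN [governs: (i)]; φR_n = 1389 kN.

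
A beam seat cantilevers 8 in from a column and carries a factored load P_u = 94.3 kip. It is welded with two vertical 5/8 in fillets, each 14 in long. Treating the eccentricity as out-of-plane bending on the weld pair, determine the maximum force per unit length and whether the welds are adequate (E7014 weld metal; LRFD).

E70XX → F_EXX = 70 ksi.
L_w = 2 × 14 = 28 in; section modulus (unit throat) S = 2 × L²/6 = 65.33 in².
Direct shear f_v = P/L_w = 94.3/28 = 3.368 kip/in.
Moment M = P × e = 94.3 × 8 = 754.4 kip·in; bending f_b = M/S = 11.55 kip/in.
f_max = √(f_v² + f_b²) = √(3.368² + 11.55²) = 12.03 kip/in.
φr_n = 0.75 × 0.6 × 70 × (0.707 × 0.625) = 13.92 kip/in → adequate.

f_max ≈ 12 kip/in; adequate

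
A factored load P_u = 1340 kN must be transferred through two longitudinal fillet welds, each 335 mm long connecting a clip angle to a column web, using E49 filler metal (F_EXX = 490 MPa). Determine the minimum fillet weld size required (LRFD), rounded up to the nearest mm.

w = 13 mm

Total weld length L = 670 mm.
Required throat t_e = P_u / (φ × 0.6 F_EXX × L) = 1340 / (0.75 × 0.6 × 490 × 670 × 10⁻³) = 9.07 mm.
Required leg w = t_e / 0.707 = 12.83 mm → use 13 mm.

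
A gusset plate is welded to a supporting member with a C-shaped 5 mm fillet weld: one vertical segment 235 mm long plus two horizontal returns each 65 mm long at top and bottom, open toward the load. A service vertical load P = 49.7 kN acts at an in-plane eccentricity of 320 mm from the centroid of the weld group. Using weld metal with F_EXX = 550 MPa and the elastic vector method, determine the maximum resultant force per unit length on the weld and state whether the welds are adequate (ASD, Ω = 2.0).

f_max ≈ 749 N/mm; NOT adequate

Total weld length L_w = 365 mm. Treat welds as unit-width lines.
Centroid: x̄ = 2×65×32.5 / 365 = 11.58 mm from the vertical weld.
Polar moment about centroid: J = I_x + I_y = [235³/12 + 2×65×117.5²] + [235×11.58² + 2(65³/12 + 65×20.92²)] = 3010000 mm³.
Direct shear f_v = P/L_w = 49.7×10³ / 365 = 136.2 N/mm (vertical).
Torsion M = P·e = 49.7×10³ × 320 = 15904000 N·mm.
Critical point at (x, y) = (53.42, 117.5) from centroid. f_tx = M·y/J = 620.7 N/mm; f_ty = M·x/J = 282.2 N/mm.
Resultant f_max = √[f_tx² + (f_v + f_ty)²] = √[620.7² + (136.2 + 282.2)²] = 748.6 N/mm.
Capacity per unit length: r_n/Ω = (1/2.0) × 0.6 × 550 × (0.707 × 5) = 583.3 N/mm.
748.6 > 583.3 → NOT adequate.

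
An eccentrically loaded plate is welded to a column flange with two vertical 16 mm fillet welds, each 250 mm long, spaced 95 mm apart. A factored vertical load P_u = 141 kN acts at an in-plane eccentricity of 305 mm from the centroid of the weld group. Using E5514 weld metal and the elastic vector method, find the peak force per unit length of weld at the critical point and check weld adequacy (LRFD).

f_max ≈ 1660 N/mm; adequate

E55XX → F_EXX = 550 MPa.
Total weld length L_w = 500 mm. Treat welds as unit-width lines.
Polar moment about centroid: J = 2[d³/12 + d(b/2)²] = 2[250³/12 + 250×47.5²] = 3732000 mm³.
Direct shear f_v = P/L_w = 141×10³ / 500 = 282 N/mm (vertical).
Torsion M = P·e = 141×10³ × 305 = 43005000 N·mm.
Critical point at (x, y) = (47.5, 125) from centroid. f_tx = M·y/J = 1440 N/mm; f_ty = M·x/J = 547.3 N/mm.
Resultant f_max = √[f_tx² + (f_v + f_ty)²] = √[1440² + (282 + 547.3)²] = 1662 N/mm.
Capacity per unit length: φr_n = 0.75 × 0.6 × 550 × (0.707 × 16) = 2800 N/mm.
1662 ≤ 2800 → adequate.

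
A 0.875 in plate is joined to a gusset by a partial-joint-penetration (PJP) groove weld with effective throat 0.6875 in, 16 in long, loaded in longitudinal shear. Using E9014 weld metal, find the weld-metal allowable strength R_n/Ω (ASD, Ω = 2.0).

E90XX → F_EXX = 90 ksi.
Effective throat (given) t_e = 0.6875 in.
A_we = 0.6875 × 16 = 11 in².
F_nw = 0.6 F_EXX = 54 ksi.
R_n/Ω = (54 × 11) / 2.0 = 297 kips.

R_n/Ω ≈ 297 kips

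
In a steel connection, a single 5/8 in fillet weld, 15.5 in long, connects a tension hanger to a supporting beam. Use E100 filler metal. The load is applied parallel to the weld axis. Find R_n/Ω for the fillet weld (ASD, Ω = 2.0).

R_n/Ω ≈ 205 kips

E100XX → F_EXX = 100 ksi.
Effective throat t_e = 0.707 × 0.625 = 0.4419 in.
Total length L = 15.5 in; A_we = 0.4419 × 15.5 = 6.849 in².
F_nw = 0.6 F_EXX = 0.6 × 100 = 60 ksi.
R_n = 60 × 6.849 = 410.9 kips; R_n/Ω = 410.9/2.0 = 205.5 kips.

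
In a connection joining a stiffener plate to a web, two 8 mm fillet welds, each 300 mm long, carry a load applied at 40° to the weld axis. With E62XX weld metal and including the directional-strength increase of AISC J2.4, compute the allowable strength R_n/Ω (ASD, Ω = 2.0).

E62XX → F_EXX = 620 MPa.
t_e = 0.707 × 8 = 5.656 mm; A_we = 5.656 × 600 = 3394 mm².
Directional factor: 1.0 + 0.5 sin^1.5(40°) = 1.258.
F_nw = 0.6 × 620 × 1.258 = 467.9 MPa.
R_n/Ω = (467.9 × 3394) / 2.0 × 10⁻³ = 793.9 kN.

R_n/Ω ≈ 794 kN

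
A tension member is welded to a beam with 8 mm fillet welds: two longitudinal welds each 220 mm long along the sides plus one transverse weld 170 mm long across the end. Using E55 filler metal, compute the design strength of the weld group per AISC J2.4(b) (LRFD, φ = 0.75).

φR_n ≈ 881 kN

E55XX → F_EXX = 550 MPa.
t_e = 0.707 × 8 = 5.656 mm.
R_nwl = 0.6 × 550 × 5.656 × 440 × 10⁻³ = 821.3 kN (longitudinal, 2 welds).
R_nwt = 0.6 × 550 × 5.656 × 170 × 10⁻³ = 317.3 kN (transverse, base value).
(i) R_nwl + R_nwt = 1139 kN; (ii) 0.85 R_nwl + 1.5 R_nwt = 1174 kN.
R_n = max = 1174 kN [governs: (ii)]; φR_n = 880.5 kN.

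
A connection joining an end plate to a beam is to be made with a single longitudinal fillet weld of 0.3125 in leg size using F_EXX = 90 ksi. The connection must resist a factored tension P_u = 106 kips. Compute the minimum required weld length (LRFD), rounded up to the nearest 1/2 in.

Throat t_e = 0.707 × 0.3125 = 0.2209 in.
φr_n = 0.75 × 0.6 × 90 × 0.2209 = 8.948 kips/in.
L_req = P_u / φr_n = 106 / 8.948 = 11.85 in total.
Round up → use L = 12 in.

L = 12 in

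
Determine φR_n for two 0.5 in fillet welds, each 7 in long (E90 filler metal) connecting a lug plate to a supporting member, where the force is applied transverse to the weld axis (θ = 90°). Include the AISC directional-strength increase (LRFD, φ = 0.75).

φR_n ≈ 301 kips

E90XX → F_EXX = 90 ksi.
t_e = 0.707 × 0.5 = 0.3535 in; A_we = 0.3535 × 14 = 4.949 in².
Directional factor: 1.0 + 0.5 sin^1.5(90°) = 1.5.
F_nw = 0.6 × 90 × 1.5 = 81 ksi.
φR_n = 0.75 × 81 × 4.949 = 300.7 kips.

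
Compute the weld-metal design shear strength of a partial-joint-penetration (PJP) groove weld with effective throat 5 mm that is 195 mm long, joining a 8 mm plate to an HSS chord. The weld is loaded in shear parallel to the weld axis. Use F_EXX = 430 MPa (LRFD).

φR_n ≈ 189 kN

Effective throat (given) t_e = 5 mm.
A_we = 5 × 195 = 975 mm².
F_nw = 0.6 F_EXX = 258 MPa.
φR_n = 0.75 × 258 × 975 × 10⁻³ = 188.7 kN.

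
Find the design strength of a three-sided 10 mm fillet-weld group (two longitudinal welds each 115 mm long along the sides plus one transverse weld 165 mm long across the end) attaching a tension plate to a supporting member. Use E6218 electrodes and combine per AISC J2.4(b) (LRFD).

E62XX → F_EXX = 620 MPa.
t_e = 0.707 × 10 = 7.07 mm.
R_nwl = 0.6 × 620 × 7.07 × 230 × 10⁻³ = 604.9 kN (longitudinal, 2 welds).
R_nwt = 0.6 × 620 × 7.07 × 165 × 10⁻³ = 434 kN (transverse, base value).
(i) R_nwl + R_nwt = 1039 kN; (ii) 0.85 R_nwl + 1.5 R_nwt = 1165 kN.
R_n = max = 1165 kN [governs: (ii)]; φR_n = 873.8 kN.

φR_n ≈ 874 kN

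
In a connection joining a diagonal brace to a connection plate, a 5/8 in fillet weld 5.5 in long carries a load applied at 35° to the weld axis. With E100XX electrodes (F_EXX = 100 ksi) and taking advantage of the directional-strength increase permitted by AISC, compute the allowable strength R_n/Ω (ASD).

t_e = 0.707 × 0.625 = 0.4419 in; A_we = 0.4419 × 5.5 = 2.43 in².
Directional factor: 1.0 + 0.5 sin^1.5(35°) = 1.217.
F_nw = 0.6 × 100 × 1.217 = 73.03 ksi.
R_n/Ω = (73.03 × 2.43) / 2.0 = 88.75 kips.

R_n/Ω ≈ 88.7 kips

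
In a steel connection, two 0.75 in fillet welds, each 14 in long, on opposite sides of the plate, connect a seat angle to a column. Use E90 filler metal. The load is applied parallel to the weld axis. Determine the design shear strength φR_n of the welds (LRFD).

E90XX → F_EXX = 90 ksi.
Effective throat t_e = 0.707 × 0.75 = 0.5302 in.
Total length L = 28 in; A_we = 0.5302 × 28 = 14.85 in².
F_nw = 0.6 F_EXX = 0.6 × 90 = 54 ksi.
φR_n = 0.75 × 54 × 14.85 = 601.3 kips.

φR_n ≈ 601 kips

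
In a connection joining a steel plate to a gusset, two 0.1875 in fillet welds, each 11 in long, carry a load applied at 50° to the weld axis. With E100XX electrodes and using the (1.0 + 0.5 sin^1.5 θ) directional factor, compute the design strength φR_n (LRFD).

φR_n ≈ 175 kip

E100XX → F_EXX = 100 ksi.
t_e = 0.707 × 0.1875 = 0.1326 in; A_we = 0.1326 × 22 = 2.916 in².
Directional factor: 1.0 + 0.5 sin^1.5(50°) = 1.335.
F_nw = 0.6 × 100 × 1.335 = 80.11 ksi.
φR_n = 0.75 × 80.11 × 2.916 = 175.2 kip.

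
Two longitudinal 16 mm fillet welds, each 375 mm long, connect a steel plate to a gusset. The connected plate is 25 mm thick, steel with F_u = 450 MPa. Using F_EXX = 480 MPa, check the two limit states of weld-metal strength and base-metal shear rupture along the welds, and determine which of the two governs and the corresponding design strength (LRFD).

t_e = 0.707 × 16 = 11.31 mm; L = 750 mm.
Weld metal: φR_n = 0.75 × 0.6 × 480 × 11.31 × 750 × 10⁻³ = 1833 kN.
Base metal (shear rupture): φR_n = 0.75 × 0.6 × 450 × 25 × 750 × 10⁻³ = 3797 kN.
Governing: weld metal.

φR_n ≈ 1830 kN (weld metal governs)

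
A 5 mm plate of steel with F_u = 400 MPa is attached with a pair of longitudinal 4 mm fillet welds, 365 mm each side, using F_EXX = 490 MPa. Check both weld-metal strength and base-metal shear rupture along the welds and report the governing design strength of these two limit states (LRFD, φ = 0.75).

φR_n ≈ 455 kN (weld metal governs)

t_e = 0.707 × 4 = 2.828 mm; L = 730 mm.
Weld metal: φR_n = 0.75 × 0.6 × 490 × 2.828 × 730 × 10⁻³ = 455.2 kN.
Base metal (shear rupture): φR_n = 0.75 × 0.6 × 400 × 5 × 730 × 10⁻³ = 657 kN.
Governing: weld metal.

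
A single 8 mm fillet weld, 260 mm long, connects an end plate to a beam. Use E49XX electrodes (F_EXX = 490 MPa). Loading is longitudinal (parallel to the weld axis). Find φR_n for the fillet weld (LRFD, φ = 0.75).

φR_n ≈ 324 kN

Effective throat t_e = 0.707 × 8 = 5.656 mm.
Total length L = 260 mm; A_we = 5.656 × 260 = 1471 mm².
F_nw = 0.6 F_EXX = 0.6 × 490 = 294 MPa.
φR_n = 0.75 × 294 × 1471 × 10⁻³ = 324.3 kN.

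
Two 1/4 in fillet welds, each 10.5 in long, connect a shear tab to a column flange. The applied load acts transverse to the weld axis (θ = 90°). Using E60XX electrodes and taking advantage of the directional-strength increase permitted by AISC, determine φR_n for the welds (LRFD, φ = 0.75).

φR_n ≈ 150 kips

E60XX → F_EXX = 60 ksi.
t_e = 0.707 × 0.25 = 0.1767 in; A_we = 0.1767 × 21 = 3.712 in².
Directional factor: 1.0 + 0.5 sin^1.5(90°) = 1.5.
F_nw = 0.6 × 60 × 1.5 = 54 ksi.
φR_n = 0.75 × 54 × 3.712 = 150.3 kips.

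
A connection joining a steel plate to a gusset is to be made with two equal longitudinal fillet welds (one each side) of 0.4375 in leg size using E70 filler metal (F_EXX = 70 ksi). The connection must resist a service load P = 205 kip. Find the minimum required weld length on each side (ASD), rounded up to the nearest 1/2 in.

Throat t_e = 0.707 × 0.4375 = 0.3093 in.
r_n/Ω = (0.6 × 70 × 0.3093) / 2.0 = 6.496 kip/in.
L_req = P / (r_n/Ω) = 205 / 6.496 = 31.56 in total.
Per side: 31.56 / 2 = 15.78 in.
Round up → use L = 16 in on each side.

L = 16 in on each side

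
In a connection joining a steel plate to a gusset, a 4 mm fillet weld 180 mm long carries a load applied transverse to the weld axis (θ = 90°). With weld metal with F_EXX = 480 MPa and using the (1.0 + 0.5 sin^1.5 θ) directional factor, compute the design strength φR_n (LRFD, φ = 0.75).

t_e = 0.707 × 4 = 2.828 mm; A_we = 2.828 × 180 = 509 mm².
Directional factor: 1.0 + 0.5 sin^1.5(90°) = 1.5.
F_nw = 0.6 × 480 × 1.5 = 432 MPa.
φR_n = 0.75 × 432 × 509 × 10⁻³ = 164.9 kN.

φR_n ≈ 165 kN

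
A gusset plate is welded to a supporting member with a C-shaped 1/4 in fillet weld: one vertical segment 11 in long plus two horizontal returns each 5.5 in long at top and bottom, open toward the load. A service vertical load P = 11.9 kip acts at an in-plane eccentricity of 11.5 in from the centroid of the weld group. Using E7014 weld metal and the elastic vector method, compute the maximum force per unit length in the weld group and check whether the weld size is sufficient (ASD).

E70XX → F_EXX = 70 ksi.
Total weld length L_w = 22 in. Treat welds as unit-width lines.
Centroid: x̄ = 2×5.5×2.75 / 22 = 1.375 in from the vertical weld.
Polar moment about centroid: J = I_x + I_y = [11³/12 + 2×5.5×5.5²] + [11×1.375² + 2(5.5³/12 + 5.5×1.375²)] = 513 in³.
Direct shear f_v = P/L_w = 11.9 / 22 = 0.5409 kip/in (vertical).
Torsion M = P·e = 11.9 × 11.5 = 136.85 kip·in.
Critical point at (x, y) = (4.125, 5.5) from centroid. f_tx = M·y/J = 1.467 kip/in; f_ty = M·x/J = 1.1 kip/in.
Resultant f_max = √[f_tx² + (f_v + f_ty)²] = √[1.467² + (0.5409 + 1.1)²] = 2.202 kip/in.
Capacity per unit length: r_n/Ω = (1/2.0) × 0.6 × 70 × (0.707 × 0.25) = 3.712 kip/in.
2.202 ≤ 3.712 → adequate.

f_max ≈ 2.2 kip/in; adequate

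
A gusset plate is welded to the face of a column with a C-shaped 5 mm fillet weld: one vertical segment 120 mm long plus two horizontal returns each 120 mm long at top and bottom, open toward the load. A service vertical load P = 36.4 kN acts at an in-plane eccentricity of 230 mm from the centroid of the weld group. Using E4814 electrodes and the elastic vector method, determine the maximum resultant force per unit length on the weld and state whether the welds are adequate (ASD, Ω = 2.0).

f_max ≈ 612 N/mm; NOT adequate

E48XX → F_EXX = 480 MPa.
Total weld length L_w = 360 mm. Treat welds as unit-width lines.
Centroid: x̄ = 2×120×60 / 360 = 40 mm from the vertical weld.
Polar moment about centroid: J = I_x + I_y = [120³/12 + 2×120×60²] + [120×40² + 2(120³/12 + 120×20²)] = 1584000 mm³.
Direct shear f_v = P/L_w = 36.4×10³ / 360 = 101.1 N/mm (vertical).
Torsion M = P·e = 36.4×10³ × 230 = 8372000 N·mm.
Critical point at (x, y) = (80, 60) from centroid. f_tx = M·y/J = 317.1 N/mm; f_ty = M·x/J = 422.8 N/mm.
Resultant f_max = √[f_tx² + (f_v + f_ty)²] = √[317.1² + (101.1 + 422.8)²] = 612.4 N/mm.
Capacity per unit length: r_n/Ω = (1/2.0) × 0.6 × 480 × (0.707 × 5) = 509 N/mm.
612.4 > 509 → NOT adequate.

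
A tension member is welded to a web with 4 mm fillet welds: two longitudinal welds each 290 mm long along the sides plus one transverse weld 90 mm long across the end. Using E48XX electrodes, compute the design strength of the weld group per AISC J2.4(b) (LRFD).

E48XX → F_EXX = 480 MPa.
t_e = 0.707 × 4 = 2.828 mm.
R_nwl = 0.6 × 480 × 2.828 × 580 × 10⁻³ = 472.4 kN (longitudinal, 2 welds).
R_nwt = 0.6 × 480 × 2.828 × 90 × 10⁻³ = 73.3 kN (transverse, base value).
(i) R_nwl + R_nwt = 545.7 kN; (ii) 0.85 R_nwl + 1.5 R_nwt = 511.5 kN.
R_n = max = 545.7 kN [governs: (i)]; φR_n = 409.3 kN.

φR_n ≈ 409 kN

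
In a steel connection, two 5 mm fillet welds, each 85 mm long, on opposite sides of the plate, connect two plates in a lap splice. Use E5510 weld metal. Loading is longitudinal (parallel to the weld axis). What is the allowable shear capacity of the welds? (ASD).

E55XX → F_EXX = 550 MPa.
Effective throat t_e = 0.707 × 5 = 3.535 mm.
Total length L = 170 mm; A_we = 3.535 × 170 = 600.9 mm².
F_nw = 0.6 F_EXX = 0.6 × 550 = 330 MPa.
R_n = 330 × 600.9 × 10⁻³ = 198.3 kN; R_n/Ω = 198.3/2.0 = 99.16 kN.

R_n/Ω ≈ 99.2 kN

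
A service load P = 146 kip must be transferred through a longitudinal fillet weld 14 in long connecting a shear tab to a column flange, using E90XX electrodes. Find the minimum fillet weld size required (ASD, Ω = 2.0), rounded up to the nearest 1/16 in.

E90XX → F_EXX = 90 ksi.
Total weld length L = 14 in.
Required throat t_e = P × Ω / (0.6 F_EXX × L) = 146 × 2.0 / (0.6 × 90 × 14) = 0.3862 in.
Required leg w = t_e / 0.707 = 0.5463 in → use 9/16 in.

w = 9/16 in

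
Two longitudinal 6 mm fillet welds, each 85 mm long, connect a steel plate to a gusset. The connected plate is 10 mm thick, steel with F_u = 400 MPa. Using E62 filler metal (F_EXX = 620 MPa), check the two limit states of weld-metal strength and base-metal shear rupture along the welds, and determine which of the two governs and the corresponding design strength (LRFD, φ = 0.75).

t_e = 0.707 × 6 = 4.242 mm; L = 170 mm.
Weld metal: φR_n = 0.75 × 0.6 × 620 × 4.242 × 170 × 10⁻³ = 201.2 kN.
Base metal (shear rupture): φR_n = 0.75 × 0.6 × 400 × 10 × 170 × 10⁻³ = 306 kN.
Governing: weld metal.

φR_n ≈ 201 kN (weld metal governs)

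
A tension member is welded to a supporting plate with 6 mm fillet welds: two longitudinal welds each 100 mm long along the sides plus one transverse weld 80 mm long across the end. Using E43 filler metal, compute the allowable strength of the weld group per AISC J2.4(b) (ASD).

R_n/Ω ≈ 159 kN

E43XX → F_EXX = 430 MPa.
t_e = 0.707 × 6 = 4.242 mm.
R_nwl = 0.6 × 430 × 4.242 × 200 × 10⁻³ = 218.9 kN (longitudinal, 2 welds).
R_nwt = 0.6 × 430 × 4.242 × 80 × 10⁻³ = 87.55 kN (transverse, base value).
(i) R_nwl + R_nwt = 306.4 kN; (ii) 0.85 R_nwl + 1.5 R_nwt = 317.4 kN.
R_n = max = 317.4 kN [governs: (ii)]; R_n/Ω = 158.7 kN.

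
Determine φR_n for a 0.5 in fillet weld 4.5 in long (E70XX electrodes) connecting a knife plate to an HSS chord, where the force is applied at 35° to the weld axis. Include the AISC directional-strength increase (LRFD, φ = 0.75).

φR_n ≈ 61 kip

E70XX → F_EXX = 70 ksi.
t_e = 0.707 × 0.5 = 0.3535 in; A_we = 0.3535 × 4.5 = 1.591 in².
Directional factor: 1.0 + 0.5 sin^1.5(35°) = 1.217.
F_nw = 0.6 × 70 × 1.217 = 51.12 ksi.
φR_n = 0.75 × 51.12 × 1.591 = 60.99 kip.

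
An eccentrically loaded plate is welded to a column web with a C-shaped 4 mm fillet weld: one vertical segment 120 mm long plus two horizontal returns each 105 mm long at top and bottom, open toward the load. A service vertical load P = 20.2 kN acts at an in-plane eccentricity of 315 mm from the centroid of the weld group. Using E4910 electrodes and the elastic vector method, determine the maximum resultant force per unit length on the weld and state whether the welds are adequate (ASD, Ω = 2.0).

E49XX → F_EXX = 490 MPa.
Total weld length L_w = 330 mm. Treat welds as unit-width lines.
Centroid: x̄ = 2×105×52.5 / 330 = 33.41 mm from the vertical weld.
Polar moment about centroid: J = I_x + I_y = [120³/12 + 2×105×60²] + [120×33.41² + 2(105³/12 + 105×19.09²)] = 1303000 mm³.
Direct shear f_v = P/L_w = 20.2×10³ / 330 = 61.21 N/mm (vertical).
Torsion M = P·e = 20.2×10³ × 315 = 6363000 N·mm.
Critical point at (x, y) = (71.59, 60) from centroid. f_tx = M·y/J = 292.9 N/mm; f_ty = M·x/J = 349.5 N/mm.
Resultant f_max = √[f_tx² + (f_v + f_ty)²] = √[292.9² + (61.21 + 349.5)²] = 504.5 N/mm.
Capacity per unit length: r_n/Ω = (1/2.0) × 0.6 × 490 × (0.707 × 4) = 415.7 N/mm.
504.5 > 415.7 → NOT adequate.

f_max ≈ 504 N/mm; NOT adequate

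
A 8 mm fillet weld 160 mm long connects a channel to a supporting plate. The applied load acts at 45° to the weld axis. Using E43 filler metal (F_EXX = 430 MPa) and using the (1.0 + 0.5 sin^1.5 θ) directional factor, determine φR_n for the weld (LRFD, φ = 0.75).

φR_n ≈ 227 kN

t_e = 0.707 × 8 = 5.656 mm; A_we = 5.656 × 160 = 905 mm².
Directional factor: 1.0 + 0.5 sin^1.5(45°) = 1.297.
F_nw = 0.6 × 430 × 1.297 = 334.7 MPa.
φR_n = 0.75 × 334.7 × 905 × 10⁻³ = 227.2 kN.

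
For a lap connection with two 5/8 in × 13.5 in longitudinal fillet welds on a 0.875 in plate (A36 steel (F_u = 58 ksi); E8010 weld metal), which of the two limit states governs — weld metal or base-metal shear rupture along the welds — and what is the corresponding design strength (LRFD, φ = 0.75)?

φR_n ≈ 430 kips (weld metal governs)

E80XX → F_EXX = 80 ksi.
t_e = 0.707 × 0.625 = 0.4419 in; L = 27 in.
Weld metal: φR_n = 0.75 × 0.6 × 80 × 0.4419 × 27 = 429.5 kips.
Base metal (shear rupture): φR_n = 0.75 × 0.6 × 58 × 0.875 × 27 = 616.6 kips.
Governing: weld metal.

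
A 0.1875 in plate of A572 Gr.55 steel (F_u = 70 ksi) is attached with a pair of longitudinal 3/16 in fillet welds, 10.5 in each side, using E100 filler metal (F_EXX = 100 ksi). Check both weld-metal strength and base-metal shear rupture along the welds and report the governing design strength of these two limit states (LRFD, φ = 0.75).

t_e = 0.707 × 0.1875 = 0.1326 in; L = 21 in.
Weld metal: φR_n = 0.75 × 0.6 × 100 × 0.1326 × 21 = 125.3 kip.
Base metal (shear rupture): φR_n = 0.75 × 0.6 × 70 × 0.1875 × 21 = 124 kip.
Governing: base-metal shear rupture.

φR_n ≈ 124 kip (base-metal shear rupture governs)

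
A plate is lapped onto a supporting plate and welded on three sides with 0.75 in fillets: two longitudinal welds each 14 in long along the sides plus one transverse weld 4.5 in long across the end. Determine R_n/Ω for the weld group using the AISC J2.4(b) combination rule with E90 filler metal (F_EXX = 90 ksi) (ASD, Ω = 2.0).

R_n/Ω ≈ 465 kips

t_e = 0.707 × 0.75 = 0.5302 in.
R_nwl = 0.6 × 90 × 0.5302 × 28 = 801.7 kips (longitudinal, 2 welds).
R_nwt = 0.6 × 90 × 0.5302 × 4.5 = 128.9 kips (transverse, base value).
(i) R_nwl + R_nwt = 930.6 kips; (ii) 0.85 R_nwl + 1.5 R_nwt = 874.8 kips.
R_n = max = 930.6 kips [governs: (i)]; R_n/Ω = 465.3 kips.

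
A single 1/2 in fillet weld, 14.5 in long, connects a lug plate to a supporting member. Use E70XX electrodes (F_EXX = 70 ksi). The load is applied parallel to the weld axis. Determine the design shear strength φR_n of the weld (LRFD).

φR_n ≈ 161 kips

Effective throat t_e = 0.707 × 0.5 = 0.3535 in.
Total length L = 14.5 in; A_we = 0.3535 × 14.5 = 5.126 in².
F_nw = 0.6 F_EXX = 0.6 × 70 = 42 ksi.
φR_n = 0.75 × 42 × 5.126 = 161.5 kips.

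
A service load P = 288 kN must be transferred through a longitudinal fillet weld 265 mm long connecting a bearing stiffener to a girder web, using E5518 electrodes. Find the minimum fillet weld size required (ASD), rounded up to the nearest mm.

E55XX → F_EXX = 550 MPa.
Total weld length L = 265 mm.
Required throat t_e = P × Ω / (0.6 F_EXX × L) = 288 × 2.0 / (0.6 × 550 × 265 × 10⁻³) = 6.587 mm.
Required leg w = t_e / 0.707 = 9.316 mm → use 10 mm.

w = 10 mm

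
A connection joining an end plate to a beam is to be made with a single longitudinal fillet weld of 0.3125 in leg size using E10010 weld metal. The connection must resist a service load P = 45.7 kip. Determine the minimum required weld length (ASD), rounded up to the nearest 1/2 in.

E100XX → F_EXX = 100 ksi.
Throat t_e = 0.707 × 0.3125 = 0.2209 in.
r_n/Ω = (0.6 × 100 × 0.2209) / 2.0 = 6.628 kip/in.
L_req = P / (r_n/Ω) = 45.7 / 6.628 = 6.895 in total.
Round up → use L = 7 in.

L = 7 in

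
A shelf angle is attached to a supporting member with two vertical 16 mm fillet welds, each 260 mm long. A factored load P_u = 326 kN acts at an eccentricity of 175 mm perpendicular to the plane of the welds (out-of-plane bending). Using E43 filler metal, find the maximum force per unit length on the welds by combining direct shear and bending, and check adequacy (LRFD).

f_max ≈ 2610 N/mm; NOT adequate

E43XX → F_EXX = 430 MPa.
L_w = 2 × 260 = 520 mm; section modulus (unit throat) S = 2 × L²/6 = 22530 mm².
Direct shear f_v = P/L_w = 326×10³/520 = 626.9 N/mm.
Moment M = P × e = 326×10³ × 175 = 57050000 N·mm; bending f_b = M/S = 2532 N/mm.
f_max = √(f_v² + f_b²) = √(626.9² + 2532²) = 2608 N/mm.
φr_n = 0.75 × 0.6 × 430 × (0.707 × 16) = 2189 N/mm → NOT adequate.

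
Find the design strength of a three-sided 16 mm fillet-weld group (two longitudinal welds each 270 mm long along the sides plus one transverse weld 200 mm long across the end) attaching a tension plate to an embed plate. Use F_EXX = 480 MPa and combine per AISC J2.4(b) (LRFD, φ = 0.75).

φR_n ≈ 1850 kN

t_e = 0.707 × 16 = 11.31 mm.
R_nwl = 0.6 × 480 × 11.31 × 540 × 10⁻³ = 1759 kN (longitudinal, 2 welds).
R_nwt = 0.6 × 480 × 11.31 × 200 × 10⁻³ = 651.6 kN (transverse, base value).
(i) R_nwl + R_nwt = 2411 kN; (ii) 0.85 R_nwl + 1.5 R_nwt = 2473 kN.
R_n = max = 2473 kN [governs: (ii)]; φR_n = 1855 kN.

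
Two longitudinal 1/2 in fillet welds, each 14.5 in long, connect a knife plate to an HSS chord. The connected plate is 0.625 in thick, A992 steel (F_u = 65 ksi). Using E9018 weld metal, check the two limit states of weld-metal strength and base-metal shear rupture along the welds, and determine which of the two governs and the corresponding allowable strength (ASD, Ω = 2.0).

E90XX → F_EXX = 90 ksi.
t_e = 0.707 × 0.5 = 0.3535 in; L = 29 in.
Weld metal: R_n/Ω = (1/2.0) × 0.6 × 90 × 0.3535 × 29 = 276.8 kips.
Base metal (shear rupture): R_n/Ω = (1/2.0) × 0.6 × 65 × 0.625 × 29 = 353.4 kips.
Governing: weld metal.

R_n/Ω ≈ 277 kips (weld metal governs)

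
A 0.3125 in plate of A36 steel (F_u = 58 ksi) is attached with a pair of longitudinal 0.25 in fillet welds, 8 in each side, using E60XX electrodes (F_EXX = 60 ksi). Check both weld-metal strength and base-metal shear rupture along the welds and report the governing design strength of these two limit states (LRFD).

φR_n ≈ 76.4 kips (weld metal governs)

t_e = 0.707 × 0.25 = 0.1767 in; L = 16 in.
Weld metal: φR_n = 0.75 × 0.6 × 60 × 0.1767 × 16 = 76.36 kips.
Base metal (shear rupture): φR_n = 0.75 × 0.6 × 58 × 0.3125 × 16 = 130.5 kips.
Governing: weld metal.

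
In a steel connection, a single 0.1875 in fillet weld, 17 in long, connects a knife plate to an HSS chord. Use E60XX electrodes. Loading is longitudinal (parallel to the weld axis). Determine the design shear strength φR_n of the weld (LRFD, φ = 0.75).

φR_n ≈ 60.8 kip

E60XX → F_EXX = 60 ksi.
Effective throat t_e = 0.707 × 0.1875 = 0.1326 in.
Total length L = 17 in; A_we = 0.1326 × 17 = 2.254 in².
F_nw = 0.6 F_EXX = 0.6 × 60 = 36 ksi.
φR_n = 0.75 × 36 × 2.254 = 60.85 kip.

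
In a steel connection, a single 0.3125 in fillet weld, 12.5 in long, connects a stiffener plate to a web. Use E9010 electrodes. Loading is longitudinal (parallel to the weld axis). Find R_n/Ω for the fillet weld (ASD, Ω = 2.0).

E90XX → F_EXX = 90 ksi.
Effective throat t_e = 0.707 × 0.3125 = 0.2209 in.
Total length L = 12.5 in; A_we = 0.2209 × 12.5 = 2.762 in².
F_nw = 0.6 F_EXX = 0.6 × 90 = 54 ksi.
R_n = 54 × 2.762 = 149.1 kips; R_n/Ω = 149.1/2.0 = 74.57 kips.

R_n/Ω ≈ 74.6 kips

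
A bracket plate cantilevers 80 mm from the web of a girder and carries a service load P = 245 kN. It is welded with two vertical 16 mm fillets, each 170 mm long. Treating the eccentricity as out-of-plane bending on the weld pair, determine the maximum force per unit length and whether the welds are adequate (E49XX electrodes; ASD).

f_max ≈ 2160 N/mm; NOT adequate

E49XX → F_EXX = 490 MPa.
L_w = 2 × 170 = 340 mm; section modulus (unit throat) S = 2 × L²/6 = 9633 mm².
Direct shear f_v = P/L_w = 245×10³/340 = 720.6 N/mm.
Moment M = P × e = 245×10³ × 80 = 19600000 N·mm; bending f_b = M/S = 2035 N/mm.
f_max = √(f_v² + f_b²) = √(720.6² + 2035²) = 2158 N/mm.
r_n/Ω = (1/2.0) × 0.6 × 490 × (0.707 × 16) = 1663 N/mm → NOT adequate.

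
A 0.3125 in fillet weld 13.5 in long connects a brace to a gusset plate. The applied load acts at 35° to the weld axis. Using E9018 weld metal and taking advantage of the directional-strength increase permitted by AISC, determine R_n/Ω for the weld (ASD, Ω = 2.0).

R_n/Ω ≈ 98 kip

E90XX → F_EXX = 90 ksi.
t_e = 0.707 × 0.3125 = 0.2209 in; A_we = 0.2209 × 13.5 = 2.983 in².
Directional factor: 1.0 + 0.5 sin^1.5(35°) = 1.217.
F_nw = 0.6 × 90 × 1.217 = 65.73 ksi.
R_n/Ω = (65.73 × 2.983) / 2.0 = 98.02 kip.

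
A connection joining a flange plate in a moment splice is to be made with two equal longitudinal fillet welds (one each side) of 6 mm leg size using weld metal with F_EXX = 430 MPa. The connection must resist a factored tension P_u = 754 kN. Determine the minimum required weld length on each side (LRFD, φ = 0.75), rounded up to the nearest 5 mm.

Throat t_e = 0.707 × 6 = 4.242 mm.
φr_n = 0.75 × 0.6 × 430 × 4.242 × 10⁻³ = 0.8208 kN/mm.
L_req = P_u / φr_n = 754 / 0.8208 = 918.6 mm total.
Per side: 918.6 / 2 = 459.3 mm.
Round up → use L = 460 mm on each side.

L = 460 mm on each side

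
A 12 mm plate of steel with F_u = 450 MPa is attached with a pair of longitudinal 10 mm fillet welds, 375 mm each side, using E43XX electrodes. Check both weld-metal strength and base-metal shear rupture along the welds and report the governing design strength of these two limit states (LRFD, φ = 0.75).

E43XX → F_EXX = 430 MPa.
t_e = 0.707 × 10 = 7.07 mm; L = 750 mm.
Weld metal: φR_n = 0.75 × 0.6 × 430 × 7.07 × 750 × 10⁻³ = 1026 kN.
Base metal (shear rupture): φR_n = 0.75 × 0.6 × 450 × 12 × 750 × 10⁻³ = 1822 kN.
Governing: weld metal.

φR_n ≈ 1030 kN (weld metal governs)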